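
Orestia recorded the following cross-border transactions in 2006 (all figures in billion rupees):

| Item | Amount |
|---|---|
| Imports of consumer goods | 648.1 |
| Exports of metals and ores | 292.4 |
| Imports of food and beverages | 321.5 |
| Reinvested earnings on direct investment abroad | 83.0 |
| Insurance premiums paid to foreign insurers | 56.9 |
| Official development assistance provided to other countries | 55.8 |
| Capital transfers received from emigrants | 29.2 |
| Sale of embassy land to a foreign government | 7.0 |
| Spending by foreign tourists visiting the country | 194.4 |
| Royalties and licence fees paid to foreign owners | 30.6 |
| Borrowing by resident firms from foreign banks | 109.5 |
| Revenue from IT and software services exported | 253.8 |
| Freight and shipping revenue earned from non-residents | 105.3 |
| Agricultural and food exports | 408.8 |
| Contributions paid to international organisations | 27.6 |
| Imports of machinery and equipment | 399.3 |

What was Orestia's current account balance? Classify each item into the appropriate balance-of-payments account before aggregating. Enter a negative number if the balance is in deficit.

Goods: 408.8 - 399.3 + 292.4 - 648.1 - 321.5 = -667.7
Services: 253.8 + 194.4 - 56.9 + 105.3 - 30.6 = 466.0
Primary income: 83.0
Secondary income: -27.6 - 55.8 = -83.4
Current account = (-667.7) + 466.0 + 83.0 + (-83.4) = -202.1
(Excluded from the current account — capital account: capital transfers received from emigrants 29.2, sale of embassy land to a foreign government 7.0; financial account: borrowing by resident firms from foreign banks 109.5.)

-202.1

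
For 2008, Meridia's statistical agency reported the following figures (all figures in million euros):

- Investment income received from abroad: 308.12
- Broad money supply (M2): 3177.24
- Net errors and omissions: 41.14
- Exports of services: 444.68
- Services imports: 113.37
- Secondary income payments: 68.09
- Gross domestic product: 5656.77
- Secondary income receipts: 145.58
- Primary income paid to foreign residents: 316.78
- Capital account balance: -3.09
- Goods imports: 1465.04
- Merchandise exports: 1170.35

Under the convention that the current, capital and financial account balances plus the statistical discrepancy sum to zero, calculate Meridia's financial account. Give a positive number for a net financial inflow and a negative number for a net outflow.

-143.50

Goods balance = 1170.35 - 1465.04 = -294.69
Services balance = 444.68 - 113.37 = 331.31
Trade balance (goods + services) = -294.69 + 331.31 = 36.62
Net primary income = 308.12 - 316.78 = -8.66
Net secondary income = 145.58 - 68.09 = 77.49
Current account = 36.62 + (-8.66) + 77.49 = 105.45
Financial account = -(105.45 + (-3.09) + 41.14) = -143.50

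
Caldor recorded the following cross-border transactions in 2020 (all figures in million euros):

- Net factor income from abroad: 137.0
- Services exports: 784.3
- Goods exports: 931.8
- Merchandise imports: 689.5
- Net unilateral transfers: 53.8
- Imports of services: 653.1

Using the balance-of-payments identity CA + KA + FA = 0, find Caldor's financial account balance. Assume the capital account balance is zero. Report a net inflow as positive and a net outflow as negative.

Goods balance = 931.8 - 689.5 = 242.3
Services balance = 784.3 - 653.1 = 131.2
Trade balance (goods + services) = 242.3 + 131.2 = 373.5
Net primary income = 137.0
Net secondary income = 53.8
Current account = 373.5 + 137.0 + 53.8 = 564.3
Financial account = -(564.3) = -564.3

-564.3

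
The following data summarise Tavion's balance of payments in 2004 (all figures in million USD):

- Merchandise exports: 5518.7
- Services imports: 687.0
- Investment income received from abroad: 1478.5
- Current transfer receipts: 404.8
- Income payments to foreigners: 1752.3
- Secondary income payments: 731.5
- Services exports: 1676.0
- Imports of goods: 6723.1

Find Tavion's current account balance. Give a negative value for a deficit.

Goods balance = 5518.7 - 6723.1 = -1204.4
Services balance = 1676.0 - 687.0 = 989.0
Trade balance (goods + services) = -1204.4 + 989.0 = -215.4
Net primary income = 1478.5 - 1752.3 = -273.8
Net secondary income = 404.8 - 731.5 = -326.7
Current account = -215.4 + (-273.8) + (-326.7) = -815.9

-815.9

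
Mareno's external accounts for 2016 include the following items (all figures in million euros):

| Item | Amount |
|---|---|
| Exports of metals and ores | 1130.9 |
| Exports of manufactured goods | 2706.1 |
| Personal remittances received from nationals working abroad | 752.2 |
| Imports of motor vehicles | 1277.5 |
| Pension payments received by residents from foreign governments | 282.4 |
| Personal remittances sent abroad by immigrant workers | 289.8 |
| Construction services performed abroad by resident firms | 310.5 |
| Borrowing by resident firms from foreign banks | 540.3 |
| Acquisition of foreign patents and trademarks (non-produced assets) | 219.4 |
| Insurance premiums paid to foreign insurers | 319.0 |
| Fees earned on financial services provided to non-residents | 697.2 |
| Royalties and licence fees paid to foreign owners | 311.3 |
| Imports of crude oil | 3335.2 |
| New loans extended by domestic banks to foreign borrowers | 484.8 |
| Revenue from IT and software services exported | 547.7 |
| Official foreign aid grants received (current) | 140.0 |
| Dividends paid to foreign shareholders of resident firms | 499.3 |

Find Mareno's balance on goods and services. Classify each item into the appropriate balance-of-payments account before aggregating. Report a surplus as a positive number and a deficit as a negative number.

149.4

Goods: -3335.2 - 1277.5 + 1130.9 + 2706.1 = -775.7
Services: 547.7 + 697.2 - 319.0 - 311.3 + 310.5 = 925.1
Trade balance = -775.7 + 925.1 = 149.4
(Excluded from the trade balance — secondary income: personal remittances received from nationals working abroad 752.2, pension payments received by residents from foreign governments 282.4, personal remittances sent abroad by immigrant workers 289.8, official foreign aid grants received (current) 140.0; financial account: borrowing by resident firms from foreign banks 540.3, new loans extended by domestic banks to foreign borrowers 484.8; capital account: acquisition of foreign patents and trademarks (non-produced assets) 219.4; primary income: dividends paid to foreign shareholders of resident firms 499.3.)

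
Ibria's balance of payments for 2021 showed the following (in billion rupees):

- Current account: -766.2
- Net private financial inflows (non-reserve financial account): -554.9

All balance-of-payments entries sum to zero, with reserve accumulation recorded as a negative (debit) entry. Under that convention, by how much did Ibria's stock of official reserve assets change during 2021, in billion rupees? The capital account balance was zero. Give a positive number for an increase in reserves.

Official reserve transactions balance = -((-766.2) + (-554.9)) = 1321.1
An accumulation of reserves is recorded as a debit (negative entry), so the change in the stock of reserves is the negative of that balance.
Change in official reserves = -(1321.1) = -1321.1

-1321.1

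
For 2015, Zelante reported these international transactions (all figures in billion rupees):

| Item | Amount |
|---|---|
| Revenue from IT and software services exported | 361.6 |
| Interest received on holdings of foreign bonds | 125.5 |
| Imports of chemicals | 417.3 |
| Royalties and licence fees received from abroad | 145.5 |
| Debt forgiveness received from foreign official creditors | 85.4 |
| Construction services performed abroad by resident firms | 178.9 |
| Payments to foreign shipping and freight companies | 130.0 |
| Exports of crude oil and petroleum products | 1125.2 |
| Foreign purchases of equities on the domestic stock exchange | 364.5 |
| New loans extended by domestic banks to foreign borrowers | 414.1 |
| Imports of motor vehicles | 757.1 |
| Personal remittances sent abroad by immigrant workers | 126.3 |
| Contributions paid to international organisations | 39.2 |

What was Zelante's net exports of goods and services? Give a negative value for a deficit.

Goods: 1125.2 - 757.1 - 417.3 = -49.2
Services: 145.5 + 361.6 + 178.9 - 130.0 = 556.0
Trade balance = -49.2 + 556.0 = 506.8
(Excluded from the trade balance — primary income: interest received on holdings of foreign bonds 125.5; capital account: debt forgiveness received from foreign official creditors 85.4; financial account: foreign purchases of equities on the domestic stock exchange 364.5, new loans extended by domestic banks to foreign borrowers 414.1; secondary income: personal remittances sent abroad by immigrant workers 126.3, contributions paid to international organisations 39.2.)

506.8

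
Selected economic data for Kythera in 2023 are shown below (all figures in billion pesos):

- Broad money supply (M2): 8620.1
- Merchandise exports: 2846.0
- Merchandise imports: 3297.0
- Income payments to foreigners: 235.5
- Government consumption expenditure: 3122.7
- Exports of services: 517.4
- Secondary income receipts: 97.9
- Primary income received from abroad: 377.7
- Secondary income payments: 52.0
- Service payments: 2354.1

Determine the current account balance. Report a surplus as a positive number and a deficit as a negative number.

-2099.6

Goods balance = 2846.0 - 3297.0 = -451.0
Services balance = 517.4 - 2354.1 = -1836.7
Trade balance (goods + services) = -451.0 + (-1836.7) = -2287.7
Net primary income = 377.7 - 235.5 = 142.2
Net secondary income = 97.9 - 52.0 = 45.9
Current account = -2287.7 + 142.2 + 45.9 = -2099.6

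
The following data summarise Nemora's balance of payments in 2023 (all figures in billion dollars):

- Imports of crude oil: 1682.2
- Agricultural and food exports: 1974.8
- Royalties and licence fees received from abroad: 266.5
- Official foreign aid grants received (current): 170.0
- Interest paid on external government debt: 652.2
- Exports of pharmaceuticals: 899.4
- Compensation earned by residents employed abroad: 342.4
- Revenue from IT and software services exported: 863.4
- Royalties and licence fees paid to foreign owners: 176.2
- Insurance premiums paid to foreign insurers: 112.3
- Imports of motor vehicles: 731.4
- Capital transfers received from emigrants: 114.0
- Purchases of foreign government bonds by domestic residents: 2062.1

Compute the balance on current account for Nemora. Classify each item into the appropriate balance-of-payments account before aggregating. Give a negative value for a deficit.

1162.2

Goods: 1974.8 - 731.4 - 1682.2 + 899.4 = 460.6
Services: 266.5 - 176.2 - 112.3 + 863.4 = 841.4
Primary income: 342.4 - 652.2 = -309.8
Secondary income: 170.0
Current account = 460.6 + 841.4 + (-309.8) + 170.0 = 1162.2
(Excluded from the current account — capital account: capital transfers received from emigrants 114.0; financial account: purchases of foreign government bonds by domestic residents 2062.1.)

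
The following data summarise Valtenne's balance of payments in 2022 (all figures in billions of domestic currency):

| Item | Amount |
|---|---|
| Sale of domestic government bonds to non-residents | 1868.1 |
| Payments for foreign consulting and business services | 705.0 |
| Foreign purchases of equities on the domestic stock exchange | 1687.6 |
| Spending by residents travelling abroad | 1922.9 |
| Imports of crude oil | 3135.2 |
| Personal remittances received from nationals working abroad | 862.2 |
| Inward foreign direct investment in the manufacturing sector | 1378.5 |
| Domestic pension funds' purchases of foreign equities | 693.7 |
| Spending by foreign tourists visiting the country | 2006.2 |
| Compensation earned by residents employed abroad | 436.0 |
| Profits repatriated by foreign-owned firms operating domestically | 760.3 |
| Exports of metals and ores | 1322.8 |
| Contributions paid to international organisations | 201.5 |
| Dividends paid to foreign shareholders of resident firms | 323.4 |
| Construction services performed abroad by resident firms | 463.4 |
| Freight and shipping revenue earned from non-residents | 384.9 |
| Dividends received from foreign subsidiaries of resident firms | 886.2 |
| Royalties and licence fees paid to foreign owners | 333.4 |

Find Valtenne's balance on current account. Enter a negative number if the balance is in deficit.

Goods: 1322.8 - 3135.2 = -1812.4
Services: -333.4 + 463.4 - 1922.9 + 384.9 + 2006.2 - 705.0 = -106.8
Primary income: 886.2 - 760.3 - 323.4 + 436.0 = 238.5
Secondary income: 862.2 - 201.5 = 660.7
Current account = (-1812.4) + (-106.8) + 238.5 + 660.7 = -1020.0
(Excluded from the current account — financial account: sale of domestic government bonds to non-residents 1868.1, foreign purchases of equities on the domestic stock exchange 1687.6, inward foreign direct investment in the manufacturing sector 1378.5, domestic pension funds' purchases of foreign equities 693.7.)

-1020.0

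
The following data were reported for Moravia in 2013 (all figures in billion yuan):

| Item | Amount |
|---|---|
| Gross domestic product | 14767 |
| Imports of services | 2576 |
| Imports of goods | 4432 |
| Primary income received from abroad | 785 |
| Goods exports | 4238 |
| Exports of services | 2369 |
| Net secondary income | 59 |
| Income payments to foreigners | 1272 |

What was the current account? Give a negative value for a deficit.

-829

Goods balance = 4238 - 4432 = -194
Services balance = 2369 - 2576 = -207
Trade balance (goods + services) = -194 + (-207) = -401
Net primary income = 785 - 1272 = -487
Net secondary income = 59
Current account = -401 + (-487) + 59 = -829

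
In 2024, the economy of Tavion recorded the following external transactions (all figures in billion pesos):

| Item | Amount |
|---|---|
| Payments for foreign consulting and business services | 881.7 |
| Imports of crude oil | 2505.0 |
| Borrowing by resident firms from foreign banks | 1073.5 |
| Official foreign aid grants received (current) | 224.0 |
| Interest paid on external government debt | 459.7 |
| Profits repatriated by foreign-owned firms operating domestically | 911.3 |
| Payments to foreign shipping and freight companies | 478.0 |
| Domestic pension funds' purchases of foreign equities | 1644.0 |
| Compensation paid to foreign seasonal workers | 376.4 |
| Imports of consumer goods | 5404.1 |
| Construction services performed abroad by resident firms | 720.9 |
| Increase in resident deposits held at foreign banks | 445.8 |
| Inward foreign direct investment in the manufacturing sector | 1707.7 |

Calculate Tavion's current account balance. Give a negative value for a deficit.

Goods: -2505.0 - 5404.1 = -7909.1
Services: 720.9 - 881.7 - 478.0 = -638.8
Primary income: -376.4 - 911.3 - 459.7 = -1747.4
Secondary income: 224.0
Current account = (-7909.1) + (-638.8) + (-1747.4) + 224.0 = -10071.3
(Excluded from the current account — financial account: borrowing by resident firms from foreign banks 1073.5, domestic pension funds' purchases of foreign equities 1644.0, increase in resident deposits held at foreign banks 445.8, inward foreign direct investment in the manufacturing sector 1707.7.)

-10071.3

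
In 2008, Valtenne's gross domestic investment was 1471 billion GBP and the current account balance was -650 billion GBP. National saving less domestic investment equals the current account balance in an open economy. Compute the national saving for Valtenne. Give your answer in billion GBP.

821

S = I + CA = 1471 + (-650) = 821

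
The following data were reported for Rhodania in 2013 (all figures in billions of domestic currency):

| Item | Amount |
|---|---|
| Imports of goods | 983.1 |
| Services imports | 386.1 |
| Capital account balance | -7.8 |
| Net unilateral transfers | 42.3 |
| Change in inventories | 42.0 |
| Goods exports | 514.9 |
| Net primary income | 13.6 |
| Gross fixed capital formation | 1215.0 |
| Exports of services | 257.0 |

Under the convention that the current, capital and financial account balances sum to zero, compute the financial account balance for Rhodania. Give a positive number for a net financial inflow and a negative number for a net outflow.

Goods balance = 514.9 - 983.1 = -468.2
Services balance = 257.0 - 386.1 = -129.1
Trade balance (goods + services) = -468.2 + (-129.1) = -597.3
Net primary income = 13.6
Net secondary income = 42.3
Current account = -597.3 + 13.6 + 42.3 = -541.4
Financial account = -(-541.4 + (-7.8)) = 549.2

549.2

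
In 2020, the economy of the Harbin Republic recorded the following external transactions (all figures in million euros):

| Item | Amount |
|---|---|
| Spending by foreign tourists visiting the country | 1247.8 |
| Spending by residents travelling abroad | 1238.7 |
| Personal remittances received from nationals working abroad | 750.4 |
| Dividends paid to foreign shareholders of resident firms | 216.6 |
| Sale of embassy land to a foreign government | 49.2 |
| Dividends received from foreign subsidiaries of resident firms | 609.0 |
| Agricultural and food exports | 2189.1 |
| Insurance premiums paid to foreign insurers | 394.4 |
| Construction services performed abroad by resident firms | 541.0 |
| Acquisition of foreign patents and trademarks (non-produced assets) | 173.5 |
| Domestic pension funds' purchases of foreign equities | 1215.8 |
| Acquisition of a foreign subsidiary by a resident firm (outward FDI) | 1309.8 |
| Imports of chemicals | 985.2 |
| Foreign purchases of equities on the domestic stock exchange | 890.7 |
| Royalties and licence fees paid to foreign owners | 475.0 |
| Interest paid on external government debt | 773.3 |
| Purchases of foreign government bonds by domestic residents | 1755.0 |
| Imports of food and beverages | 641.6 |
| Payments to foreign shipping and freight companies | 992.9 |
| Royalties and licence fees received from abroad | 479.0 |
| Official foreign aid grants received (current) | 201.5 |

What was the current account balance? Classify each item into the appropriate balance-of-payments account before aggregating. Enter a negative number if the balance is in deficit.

300.1

Goods: -985.2 + 2189.1 - 641.6 = 562.3
Services: -1238.7 + 1247.8 - 992.9 + 479.0 - 394.4 + 541.0 - 475.0 = -833.2
Primary income: 609.0 - 773.3 - 216.6 = -380.9
Secondary income: 201.5 + 750.4 = 951.9
Current account = 562.3 + (-833.2) + (-380.9) + 951.9 = 300.1
(Excluded from the current account — capital account: sale of embassy land to a foreign government 49.2, acquisition of foreign patents and trademarks (non-produced assets) 173.5; financial account: domestic pension funds' purchases of foreign equities 1215.8, acquisition of a foreign subsidiary by a resident firm (outward FDI) 1309.8, foreign purchases of equities on the domestic stock exchange 890.7, purchases of foreign government bonds by domestic residents 1755.0.)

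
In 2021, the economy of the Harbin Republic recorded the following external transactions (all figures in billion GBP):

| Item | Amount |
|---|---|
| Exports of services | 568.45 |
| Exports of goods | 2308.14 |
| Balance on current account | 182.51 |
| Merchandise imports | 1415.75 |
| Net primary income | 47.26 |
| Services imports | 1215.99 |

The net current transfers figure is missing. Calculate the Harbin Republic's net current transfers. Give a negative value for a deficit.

Current account = goods balance + services balance + net primary income + net secondary income
Sum of the known components = 292.11
Net current transfers = CA - (known components) = 182.51 - 292.11 = -109.60

-109.60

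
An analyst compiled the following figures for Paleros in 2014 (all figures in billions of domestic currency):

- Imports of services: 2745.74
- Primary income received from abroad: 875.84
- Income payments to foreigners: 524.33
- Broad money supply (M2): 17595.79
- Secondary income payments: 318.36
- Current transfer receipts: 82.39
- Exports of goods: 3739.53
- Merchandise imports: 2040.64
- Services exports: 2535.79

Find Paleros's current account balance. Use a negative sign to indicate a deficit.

Goods balance = 3739.53 - 2040.64 = 1698.89
Services balance = 2535.79 - 2745.74 = -209.95
Trade balance (goods + services) = 1698.89 + (-209.95) = 1488.94
Net primary income = 875.84 - 524.33 = 351.51
Net secondary income = 82.39 - 318.36 = -235.97
Current account = 1488.94 + 351.51 + (-235.97) = 1604.48

1604.48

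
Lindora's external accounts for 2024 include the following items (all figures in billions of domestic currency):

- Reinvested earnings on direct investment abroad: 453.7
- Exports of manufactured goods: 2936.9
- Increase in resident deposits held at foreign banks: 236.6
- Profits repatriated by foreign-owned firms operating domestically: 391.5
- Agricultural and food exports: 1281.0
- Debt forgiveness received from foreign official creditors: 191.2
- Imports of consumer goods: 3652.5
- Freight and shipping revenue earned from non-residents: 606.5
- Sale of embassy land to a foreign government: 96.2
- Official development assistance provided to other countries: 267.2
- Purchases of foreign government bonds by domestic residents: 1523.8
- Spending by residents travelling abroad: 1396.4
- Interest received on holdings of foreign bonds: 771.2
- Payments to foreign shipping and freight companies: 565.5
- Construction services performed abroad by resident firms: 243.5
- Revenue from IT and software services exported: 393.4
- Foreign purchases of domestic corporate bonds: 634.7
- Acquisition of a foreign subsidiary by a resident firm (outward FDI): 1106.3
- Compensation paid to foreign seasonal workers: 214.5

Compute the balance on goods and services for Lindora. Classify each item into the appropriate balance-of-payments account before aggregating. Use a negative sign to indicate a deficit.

Goods: -3652.5 + 2936.9 + 1281.0 = 565.4
Services: 393.4 + 243.5 - 565.5 - 1396.4 + 606.5 = -718.5
Trade balance = 565.4 + (-718.5) = -153.1
(Excluded from the trade balance — primary income: reinvested earnings on direct investment abroad 453.7, profits repatriated by foreign-owned firms operating domestically 391.5, interest received on holdings of foreign bonds 771.2, compensation paid to foreign seasonal workers 214.5; financial account: increase in resident deposits held at foreign banks 236.6, purchases of foreign government bonds by domestic residents 1523.8, foreign purchases of domestic corporate bonds 634.7, acquisition of a foreign subsidiary by a resident firm (outward FDI) 1106.3; capital account: debt forgiveness received from foreign official creditors 191.2, sale of embassy land to a foreign government 96.2; secondary income: official development assistance provided to other countries 267.2.)

-153.1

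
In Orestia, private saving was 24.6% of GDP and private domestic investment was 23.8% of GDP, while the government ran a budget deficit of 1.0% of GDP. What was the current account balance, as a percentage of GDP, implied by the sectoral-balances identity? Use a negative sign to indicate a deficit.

By the sectoral-balances identity, CA = (S_private - I) + (T - G).
Private balance = 24.6 - 23.8 = 0.8
Government balance (T - G) = -1.0
CA = 0.8 + (-1.0) = -0.2

-0.2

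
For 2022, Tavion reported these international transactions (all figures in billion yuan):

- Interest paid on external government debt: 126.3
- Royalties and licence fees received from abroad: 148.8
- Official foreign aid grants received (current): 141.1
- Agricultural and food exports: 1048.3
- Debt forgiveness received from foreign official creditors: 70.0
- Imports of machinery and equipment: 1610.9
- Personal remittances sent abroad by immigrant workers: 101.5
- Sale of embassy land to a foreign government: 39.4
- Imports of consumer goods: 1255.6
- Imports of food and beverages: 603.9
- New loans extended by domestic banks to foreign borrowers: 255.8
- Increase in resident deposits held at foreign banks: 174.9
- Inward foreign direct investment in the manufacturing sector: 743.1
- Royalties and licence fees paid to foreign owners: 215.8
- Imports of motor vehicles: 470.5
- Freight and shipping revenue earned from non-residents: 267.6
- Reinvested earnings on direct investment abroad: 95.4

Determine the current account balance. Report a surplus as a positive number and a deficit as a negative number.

Goods: -1255.6 - 470.5 + 1048.3 - 603.9 - 1610.9 = -2892.6
Services: 148.8 - 215.8 + 267.6 = 200.6
Primary income: 95.4 - 126.3 = -30.9
Secondary income: 141.1 - 101.5 = 39.6
Current account = (-2892.6) + 200.6 + (-30.9) + 39.6 = -2683.3
(Excluded from the current account — capital account: debt forgiveness received from foreign official creditors 70.0, sale of embassy land to a foreign government 39.4; financial account: new loans extended by domestic banks to foreign borrowers 255.8, increase in resident deposits held at foreign banks 174.9, inward foreign direct investment in the manufacturing sector 743.1.)

-2683.3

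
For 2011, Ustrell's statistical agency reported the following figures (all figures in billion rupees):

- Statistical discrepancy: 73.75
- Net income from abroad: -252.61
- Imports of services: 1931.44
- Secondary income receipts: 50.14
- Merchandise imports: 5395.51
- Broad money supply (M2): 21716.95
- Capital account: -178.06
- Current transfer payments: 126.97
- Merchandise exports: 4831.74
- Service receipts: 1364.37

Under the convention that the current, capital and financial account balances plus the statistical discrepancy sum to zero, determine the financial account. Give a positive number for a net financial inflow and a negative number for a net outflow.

1564.59

Goods balance = 4831.74 - 5395.51 = -563.77
Services balance = 1364.37 - 1931.44 = -567.07
Trade balance (goods + services) = -563.77 + (-567.07) = -1130.84
Net primary income = -252.61
Net secondary income = 50.14 - 126.97 = -76.83
Current account = -1130.84 + (-252.61) + (-76.83) = -1460.28
Financial account = -(-1460.28 + (-178.06) + 73.75) = 1564.59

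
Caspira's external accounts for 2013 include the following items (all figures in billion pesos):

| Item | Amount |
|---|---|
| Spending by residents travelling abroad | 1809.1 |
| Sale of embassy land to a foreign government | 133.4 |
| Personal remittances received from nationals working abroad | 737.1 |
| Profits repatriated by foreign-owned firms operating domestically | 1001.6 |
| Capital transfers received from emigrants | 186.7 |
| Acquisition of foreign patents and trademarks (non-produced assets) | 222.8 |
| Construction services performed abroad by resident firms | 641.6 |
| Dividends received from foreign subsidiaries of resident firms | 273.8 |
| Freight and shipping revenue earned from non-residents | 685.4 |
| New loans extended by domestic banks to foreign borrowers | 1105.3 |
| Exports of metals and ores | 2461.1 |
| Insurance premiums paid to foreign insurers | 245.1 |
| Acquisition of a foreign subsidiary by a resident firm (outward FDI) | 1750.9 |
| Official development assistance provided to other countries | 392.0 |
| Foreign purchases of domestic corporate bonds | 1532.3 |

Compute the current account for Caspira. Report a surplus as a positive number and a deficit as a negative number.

Goods: 2461.1
Services: -245.1 + 641.6 - 1809.1 + 685.4 = -727.2
Primary income: -1001.6 + 273.8 = -727.8
Secondary income: -392.0 + 737.1 = 345.1
Current account = 2461.1 + (-727.2) + (-727.8) + 345.1 = 1351.2
(Excluded from the current account — capital account: sale of embassy land to a foreign government 133.4, capital transfers received from emigrants 186.7, acquisition of foreign patents and trademarks (non-produced assets) 222.8; financial account: new loans extended by domestic banks to foreign borrowers 1105.3, acquisition of a foreign subsidiary by a resident firm (outward FDI) 1750.9, foreign purchases of domestic corporate bonds 1532.3.)

1351.2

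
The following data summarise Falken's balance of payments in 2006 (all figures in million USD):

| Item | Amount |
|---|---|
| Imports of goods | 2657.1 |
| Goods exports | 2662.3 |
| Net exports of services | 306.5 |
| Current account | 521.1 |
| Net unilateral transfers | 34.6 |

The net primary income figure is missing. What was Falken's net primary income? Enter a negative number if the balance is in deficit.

Current account = goods balance + services balance + net primary income + net secondary income
Sum of the known components = 346.3
Net primary income = CA - (known components) = 521.1 - 346.3 = 174.8

174.8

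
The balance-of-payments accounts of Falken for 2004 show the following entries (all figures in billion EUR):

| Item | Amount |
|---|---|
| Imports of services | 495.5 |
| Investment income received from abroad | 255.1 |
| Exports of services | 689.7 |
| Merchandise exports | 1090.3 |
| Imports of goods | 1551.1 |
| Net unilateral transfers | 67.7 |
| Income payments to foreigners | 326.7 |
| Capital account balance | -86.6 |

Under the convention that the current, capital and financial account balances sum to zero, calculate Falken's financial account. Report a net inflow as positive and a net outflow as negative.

Goods balance = 1090.3 - 1551.1 = -460.8
Services balance = 689.7 - 495.5 = 194.2
Trade balance (goods + services) = -460.8 + 194.2 = -266.6
Net primary income = 255.1 - 326.7 = -71.6
Net secondary income = 67.7
Current account = -266.6 + (-71.6) + 67.7 = -270.5
Financial account = -(-270.5 + (-86.6)) = 357.1

357.1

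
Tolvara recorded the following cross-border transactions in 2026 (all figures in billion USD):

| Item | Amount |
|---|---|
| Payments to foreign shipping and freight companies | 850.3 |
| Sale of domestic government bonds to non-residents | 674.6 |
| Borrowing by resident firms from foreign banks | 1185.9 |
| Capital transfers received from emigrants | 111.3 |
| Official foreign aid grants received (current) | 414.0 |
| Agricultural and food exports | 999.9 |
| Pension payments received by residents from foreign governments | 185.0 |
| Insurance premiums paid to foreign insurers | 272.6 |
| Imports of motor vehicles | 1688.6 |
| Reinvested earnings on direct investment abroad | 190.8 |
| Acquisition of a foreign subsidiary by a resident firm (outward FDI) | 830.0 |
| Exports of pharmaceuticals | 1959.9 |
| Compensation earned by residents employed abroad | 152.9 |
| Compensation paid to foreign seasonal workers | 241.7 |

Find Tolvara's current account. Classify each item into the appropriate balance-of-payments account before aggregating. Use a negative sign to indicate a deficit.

Goods: 1959.9 + 999.9 - 1688.6 = 1271.2
Services: -850.3 - 272.6 = -1122.9
Primary income: 152.9 + 190.8 - 241.7 = 102.0
Secondary income: 414.0 + 185.0 = 599.0
Current account = 1271.2 + (-1122.9) + 102.0 + 599.0 = 849.3
(Excluded from the current account — financial account: sale of domestic government bonds to non-residents 674.6, borrowing by resident firms from foreign banks 1185.9, acquisition of a foreign subsidiary by a resident firm (outward FDI) 830.0; capital account: capital transfers received from emigrants 111.3.)

849.3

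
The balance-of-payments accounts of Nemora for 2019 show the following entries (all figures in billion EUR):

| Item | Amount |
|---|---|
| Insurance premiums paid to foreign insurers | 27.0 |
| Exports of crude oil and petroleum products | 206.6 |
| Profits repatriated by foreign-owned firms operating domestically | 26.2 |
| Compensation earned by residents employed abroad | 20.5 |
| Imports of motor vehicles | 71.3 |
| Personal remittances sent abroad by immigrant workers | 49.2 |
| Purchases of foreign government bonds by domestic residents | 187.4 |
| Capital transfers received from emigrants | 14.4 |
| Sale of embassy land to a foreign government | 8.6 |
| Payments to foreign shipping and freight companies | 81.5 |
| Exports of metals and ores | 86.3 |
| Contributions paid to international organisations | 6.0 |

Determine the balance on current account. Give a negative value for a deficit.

Goods: 86.3 + 206.6 - 71.3 = 221.6
Services: -81.5 - 27.0 = -108.5
Primary income: 20.5 - 26.2 = -5.7
Secondary income: -49.2 - 6.0 = -55.2
Current account = 221.6 + (-108.5) + (-5.7) + (-55.2) = 52.2
(Excluded from the current account — financial account: purchases of foreign government bonds by domestic residents 187.4; capital account: capital transfers received from emigrants 14.4, sale of embassy land to a foreign government 8.6.)

52.2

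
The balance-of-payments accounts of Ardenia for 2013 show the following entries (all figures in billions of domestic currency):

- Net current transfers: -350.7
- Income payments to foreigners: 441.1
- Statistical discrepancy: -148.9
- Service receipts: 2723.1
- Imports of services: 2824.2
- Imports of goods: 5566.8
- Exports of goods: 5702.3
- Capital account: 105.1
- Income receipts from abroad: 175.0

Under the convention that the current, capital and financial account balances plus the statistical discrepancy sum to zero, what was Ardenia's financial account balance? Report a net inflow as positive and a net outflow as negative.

Goods balance = 5702.3 - 5566.8 = 135.5
Services balance = 2723.1 - 2824.2 = -101.1
Trade balance (goods + services) = 135.5 + (-101.1) = 34.4
Net primary income = 175.0 - 441.1 = -266.1
Net secondary income = -350.7
Current account = 34.4 + (-266.1) + (-350.7) = -582.4
Financial account = -(-582.4 + 105.1 + (-148.9)) = 626.2

626.2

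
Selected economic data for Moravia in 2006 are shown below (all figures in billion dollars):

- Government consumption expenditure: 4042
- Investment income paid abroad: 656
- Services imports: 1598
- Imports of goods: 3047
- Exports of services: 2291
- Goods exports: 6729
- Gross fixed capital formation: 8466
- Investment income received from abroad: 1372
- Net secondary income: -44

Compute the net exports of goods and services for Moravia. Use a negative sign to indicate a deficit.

Goods balance = 6729 - 3047 = 3682
Services balance = 2291 - 1598 = 693
Trade balance (goods + services) = 3682 + 693 = 4375

4375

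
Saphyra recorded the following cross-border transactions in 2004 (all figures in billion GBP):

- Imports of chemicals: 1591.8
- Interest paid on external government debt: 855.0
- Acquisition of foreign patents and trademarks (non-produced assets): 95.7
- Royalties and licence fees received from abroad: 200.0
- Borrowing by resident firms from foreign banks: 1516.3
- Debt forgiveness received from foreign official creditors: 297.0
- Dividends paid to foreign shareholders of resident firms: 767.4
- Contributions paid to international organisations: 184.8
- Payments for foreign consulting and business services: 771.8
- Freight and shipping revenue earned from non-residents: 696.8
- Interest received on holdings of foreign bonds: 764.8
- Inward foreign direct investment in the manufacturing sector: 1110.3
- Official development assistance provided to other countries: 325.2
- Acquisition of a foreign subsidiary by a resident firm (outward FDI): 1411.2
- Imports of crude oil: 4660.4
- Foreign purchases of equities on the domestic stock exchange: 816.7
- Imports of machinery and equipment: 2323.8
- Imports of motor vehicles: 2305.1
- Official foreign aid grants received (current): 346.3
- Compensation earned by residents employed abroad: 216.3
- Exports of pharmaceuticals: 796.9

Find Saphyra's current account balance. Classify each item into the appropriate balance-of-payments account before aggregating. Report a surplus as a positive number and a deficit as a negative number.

-10764.2

Goods: -4660.4 - 2305.1 - 1591.8 + 796.9 - 2323.8 = -10084.2
Services: 200.0 - 771.8 + 696.8 = 125.0
Primary income: -855.0 - 767.4 + 764.8 + 216.3 = -641.3
Secondary income: -184.8 - 325.2 + 346.3 = -163.7
Current account = (-10084.2) + 125.0 + (-641.3) + (-163.7) = -10764.2
(Excluded from the current account — capital account: acquisition of foreign patents and trademarks (non-produced assets) 95.7, debt forgiveness received from foreign official creditors 297.0; financial account: borrowing by resident firms from foreign banks 1516.3, inward foreign direct investment in the manufacturing sector 1110.3, acquisition of a foreign subsidiary by a resident firm (outward FDI) 1411.2, foreign purchases of equities on the domestic stock exchange 816.7.)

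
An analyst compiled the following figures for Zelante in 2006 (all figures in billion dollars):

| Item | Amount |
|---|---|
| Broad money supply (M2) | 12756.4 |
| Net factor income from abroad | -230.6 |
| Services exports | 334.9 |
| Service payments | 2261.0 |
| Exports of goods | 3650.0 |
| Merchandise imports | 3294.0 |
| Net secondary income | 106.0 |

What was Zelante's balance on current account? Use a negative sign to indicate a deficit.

-1694.7

Goods balance = 3650.0 - 3294.0 = 356.0
Services balance = 334.9 - 2261.0 = -1926.1
Trade balance (goods + services) = 356.0 + (-1926.1) = -1570.1
Net primary income = -230.6
Net secondary income = 106.0
Current account = -1570.1 + (-230.6) + 106.0 = -1694.7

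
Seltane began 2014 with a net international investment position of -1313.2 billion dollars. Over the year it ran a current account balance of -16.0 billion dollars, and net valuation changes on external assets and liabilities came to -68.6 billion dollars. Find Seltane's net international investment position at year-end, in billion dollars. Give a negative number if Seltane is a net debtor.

Change in NIIP = current account + net valuation change = -16.0 + (-68.6) = -84.6
End-of-year NIIP = -1313.2 + (-84.6) = -1397.8

-1397.8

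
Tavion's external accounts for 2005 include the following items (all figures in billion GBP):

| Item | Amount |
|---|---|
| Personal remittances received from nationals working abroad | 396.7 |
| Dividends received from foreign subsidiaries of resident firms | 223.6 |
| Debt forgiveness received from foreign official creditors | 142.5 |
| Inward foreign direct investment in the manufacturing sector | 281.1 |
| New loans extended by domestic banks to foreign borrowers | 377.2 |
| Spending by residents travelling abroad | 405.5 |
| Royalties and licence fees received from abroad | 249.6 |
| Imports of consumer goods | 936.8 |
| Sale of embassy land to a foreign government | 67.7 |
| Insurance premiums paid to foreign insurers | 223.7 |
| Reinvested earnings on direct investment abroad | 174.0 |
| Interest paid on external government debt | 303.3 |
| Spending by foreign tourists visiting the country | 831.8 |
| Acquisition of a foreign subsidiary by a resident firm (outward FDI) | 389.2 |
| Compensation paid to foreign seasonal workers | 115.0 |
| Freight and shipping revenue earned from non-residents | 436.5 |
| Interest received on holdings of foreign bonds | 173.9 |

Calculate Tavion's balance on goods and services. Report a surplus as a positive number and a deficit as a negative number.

-48.1

Goods: -936.8
Services: 831.8 - 405.5 + 249.6 + 436.5 - 223.7 = 888.7
Trade balance = -936.8 + 888.7 = -48.1
(Excluded from the trade balance — secondary income: personal remittances received from nationals working abroad 396.7; primary income: dividends received from foreign subsidiaries of resident firms 223.6, reinvested earnings on direct investment abroad 174.0, interest paid on external government debt 303.3, compensation paid to foreign seasonal workers 115.0, interest received on holdings of foreign bonds 173.9; capital account: debt forgiveness received from foreign official creditors 142.5, sale of embassy land to a foreign government 67.7; financial account: inward foreign direct investment in the manufacturing sector 281.1, new loans extended by domestic banks to foreign borrowers 377.2, acquisition of a foreign subsidiary by a resident firm (outward FDI) 389.2.)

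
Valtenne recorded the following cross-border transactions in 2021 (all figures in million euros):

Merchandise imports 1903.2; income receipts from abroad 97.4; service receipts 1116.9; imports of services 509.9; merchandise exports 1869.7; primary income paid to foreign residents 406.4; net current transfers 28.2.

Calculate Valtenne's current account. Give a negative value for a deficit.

Goods balance = 1869.7 - 1903.2 = -33.5
Services balance = 1116.9 - 509.9 = 607.0
Trade balance (goods + services) = -33.5 + 607.0 = 573.5
Net primary income = 97.4 - 406.4 = -309.0
Net secondary income = 28.2
Current account = 573.5 + (-309.0) + 28.2 = 292.7

292.7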